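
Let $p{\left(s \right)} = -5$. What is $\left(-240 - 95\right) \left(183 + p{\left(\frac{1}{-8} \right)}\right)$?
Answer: $-59630$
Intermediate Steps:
$\left(-240 - 95\right) \left(183 + p{\left(\frac{1}{-8} \right)}\right) = \left(-240 - 95\right) \left(183 - 5\right) = \left(-335\right) 178 = -59630$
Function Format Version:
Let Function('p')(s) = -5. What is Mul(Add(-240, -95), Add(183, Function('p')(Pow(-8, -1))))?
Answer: -59630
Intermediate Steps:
Mul(Add(-240, -95), Add(183, Function('p')(Pow(-8, -1)))) = Mul(Add(-240, -95), Add(183, -5)) = Mul(-335, 178) = -59630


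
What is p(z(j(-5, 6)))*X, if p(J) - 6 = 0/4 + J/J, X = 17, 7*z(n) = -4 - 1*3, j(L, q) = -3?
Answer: 119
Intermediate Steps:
z(n) = -1 (z(n) = (-4 - 1*3)/7 = (-4 - 3)/7 = (⅐)*(-7) = -1)
p(J) = 7 (p(J) = 6 + (0/4 + J/J) = 6 + (0*(¼) + 1) = 6 + (0 + 1) = 6 + 1 = 7)
p(z(j(-5, 6)))*X = 7*17 = 119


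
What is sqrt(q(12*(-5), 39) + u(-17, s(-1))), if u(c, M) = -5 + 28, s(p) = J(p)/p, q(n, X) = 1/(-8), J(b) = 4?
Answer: sqrt(366)/4 ≈ 4.7828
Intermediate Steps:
q(n, X) = -1/8
s(p) = 4/p
u(c, M) = 23
sqrt(q(12*(-5), 39) + u(-17, s(-1))) = sqrt(-1/8 + 23) = sqrt(183/8) = sqrt(366)/4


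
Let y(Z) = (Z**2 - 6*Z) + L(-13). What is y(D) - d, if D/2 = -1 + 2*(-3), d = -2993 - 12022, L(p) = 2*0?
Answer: 15295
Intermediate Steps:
L(p) = 0
d = -15015
D = -14 (D = 2*(-1 + 2*(-3)) = 2*(-1 - 6) = 2*(-7) = -14)
y(Z) = Z**2 - 6*Z (y(Z) = (Z**2 - 6*Z) + 0 = Z**2 - 6*Z)
y(D) - d = -14*(-6 - 14) - 1*(-15015) = -14*(-20) + 15015 = 280 + 15015 = 15295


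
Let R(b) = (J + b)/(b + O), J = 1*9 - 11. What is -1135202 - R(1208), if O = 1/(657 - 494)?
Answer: -74509048796/65635 ≈ -1.1352e+6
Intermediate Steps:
O = 1/163 ≈ 0.0061350
J = -2 (J = 9 - 11 = -2)
R(b) = (-2 + b)/(1/163 + b) (R(b) = (-2 + b)/(b + 1/163) = (-2 + b)/(1/163 + b))
-1135202 - R(1208) = -1135202 - 163*(-2 + 1208)/(1 + 163*1208) = -1135202 - 163*1206/(1 + 196904) = -1135202 - 163*1206/196905 = -1135202 - 1*65526/65635 = -1135202 - 65526/65635 = -74509048796/65635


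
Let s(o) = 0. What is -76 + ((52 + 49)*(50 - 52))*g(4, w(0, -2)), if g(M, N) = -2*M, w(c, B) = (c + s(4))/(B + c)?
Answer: 1540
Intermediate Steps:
w(c, B) = c/(B + c) (w(c, B) = (c + 0)/(B + c) = c/(B + c))
-76 + ((52 + 49)*(50 - 52))*g(4, w(0, -2)) = -76 + ((52 + 49)*(50 - 52))*(-2*4) = -76 + (101*(-2))*(-8) = -76 - 202*(-8) = -76 + 1616 = 1540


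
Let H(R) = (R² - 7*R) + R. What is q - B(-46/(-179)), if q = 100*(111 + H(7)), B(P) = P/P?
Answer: 11799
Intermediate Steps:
H(R) = R² - 6*R
B(P) = 1
q = 11800 (q = 100*(111 + 7*(-6 + 7)) = 100*(111 + 7*1) = 100*(111 + 7) = 100*118 = 11800)
q - B(-46/(-179)) = 11800 - 1*1 = 11800 - 1 = 11799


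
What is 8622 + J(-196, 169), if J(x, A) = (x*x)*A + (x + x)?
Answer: 6500534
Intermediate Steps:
J(x, A) = 2*x + A*x² (J(x, A) = x²*A + 2*x = A*x² + 2*x = 2*x + A*x²)
8622 + J(-196, 169) = 8622 - 196*(2 + 169*(-196)) = 8622 - 196*(2 - 33124) = 8622 - 196*(-33122) = 8622 + 6491912 = 6500534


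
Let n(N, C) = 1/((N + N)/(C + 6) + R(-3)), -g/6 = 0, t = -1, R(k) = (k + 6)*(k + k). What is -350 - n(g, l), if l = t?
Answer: -6299/18 ≈ -349.94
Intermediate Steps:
R(k) = 2*k*(6 + k) (R(k) = (6 + k)*(2*k) = 2*k*(6 + k))
g = 0 (g = -6*0 = 0)
l = -1
n(N, C) = 1/(-18 + 2*N/(6 + C)) (n(N, C) = 1/((N + N)/(C + 6) + 2*(-3)*(6 - 3)) = 1/((2*N)/(6 + C) + 2*(-3)*3) = 1/(2*N/(6 + C) - 18) = 1/(-18 + 2*N/(6 + C)))
-350 - n(g, l) = -350 - (-6 - 1*(-1))/(2*(54 - 1*0 + 9*(-1))) = -350 - (-6 + 1)/(2*(54 + 0 - 9)) = -350 - (-5)/(2*45) = -350 - 1*(-1/18) = -350 + 1/18 = -6299/18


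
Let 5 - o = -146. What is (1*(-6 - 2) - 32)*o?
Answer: -6040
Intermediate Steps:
o = 151 (o = 5 - 1*(-146) = 5 + 146 = 151)
(1*(-6 - 2) - 32)*o = (1*(-6 - 2) - 32)*151 = (1*(-8) - 32)*151 = (-8 - 32)*151 = -40*151 = -6040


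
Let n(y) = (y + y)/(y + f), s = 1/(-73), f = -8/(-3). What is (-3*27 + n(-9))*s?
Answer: 1485/1387 ≈ 1.0707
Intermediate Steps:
f = 8/3 (f = -8*(-⅓) = 8/3 ≈ 2.6667)
s = -1/73 ≈ -0.013699
n(y) = 2*y/(8/3 + y) (n(y) = (y + y)/(y + 8/3) = (2*y)/(8/3 + y) = 2*y/(8/3 + y))
(-3*27 + n(-9))*s = (-3*27 + 6*(-9)/(8 + 3*(-9)))*(-1/73) = (-81 + 6*(-9)/(8 - 27))*(-1/73) = (-81 + 6*(-9)/(-19))*(-1/73) = (-81 + 6*(-9)*(-1/19))*(-1/73) = (-81 + 54/19)*(-1/73) = -1485/19*(-1/73) = 1485/1387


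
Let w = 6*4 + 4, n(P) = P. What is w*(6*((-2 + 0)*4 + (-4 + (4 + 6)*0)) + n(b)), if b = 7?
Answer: -1820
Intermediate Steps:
w = 28 (w = 24 + 4 = 28)
w*(6*((-2 + 0)*4 + (-4 + (4 + 6)*0)) + n(b)) = 28*(6*((-2 + 0)*4 + (-4 + (4 + 6)*0)) + 7) = 28*(6*(-2*4 + (-4 + 10*0)) + 7) = 28*(6*(-8 + (-4 + 0)) + 7) = 28*(6*(-8 - 4) + 7) = 28*(6*(-12) + 7) = 28*(-72 + 7) = 28*(-65) = -1820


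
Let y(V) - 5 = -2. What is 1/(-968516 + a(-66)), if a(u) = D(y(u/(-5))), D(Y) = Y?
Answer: -1/968513 ≈ -1.0325e-6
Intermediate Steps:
y(V) = 3 (y(V) = 5 - 2 = 3)
a(u) = 3
1/(-968516 + a(-66)) = 1/(-968516 + 3) = 1/(-968513) = -1/968513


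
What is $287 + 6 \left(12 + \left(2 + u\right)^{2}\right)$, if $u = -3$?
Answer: $365$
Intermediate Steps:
$287 + 6 \left(12 + \left(2 + u\right)^{2}\right) = 287 + 6 \left(12 + \left(2 - 3\right)^{2}\right) = 287 + 6 \left(12 + \left(-1\right)^{2}\right) = 287 + 6 \left(12 + 1\right) = 287 + 6 \cdot 13 = 287 + 78 = 365$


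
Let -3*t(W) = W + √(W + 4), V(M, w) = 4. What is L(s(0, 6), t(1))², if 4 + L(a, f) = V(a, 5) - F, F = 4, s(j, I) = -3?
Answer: 16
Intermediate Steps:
t(W) = -W/3 - √(4 + W)/3 (t(W) = -(W + √(W + 4))/3 = -(W + √(4 + W))/3 = -W/3 - √(4 + W)/3)
L(a, f) = -4 (L(a, f) = -4 + (4 - 1*4) = -4 + (4 - 4) = -4 + 0 = -4)
L(s(0, 6), t(1))² = (-4)² = 16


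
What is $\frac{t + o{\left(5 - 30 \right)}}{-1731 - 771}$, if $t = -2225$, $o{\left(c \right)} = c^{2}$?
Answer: $\frac{800}{1251} \approx 0.63949$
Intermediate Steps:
$\frac{t + o{\left(5 - 30 \right)}}{-1731 - 771} = \frac{-2225 + \left(5 - 30\right)^{2}}{-1731 - 771} = \frac{-2225 + \left(5 - 30\right)^{2}}{-2502} = \left(-2225 + \left(-25\right)^{2}\right) \left(- \frac{1}{2502}\right) = \left(-2225 + 625\right) \left(- \frac{1}{2502}\right) = \left(-1600\right) \left(- \frac{1}{2502}\right) = \frac{800}{1251}$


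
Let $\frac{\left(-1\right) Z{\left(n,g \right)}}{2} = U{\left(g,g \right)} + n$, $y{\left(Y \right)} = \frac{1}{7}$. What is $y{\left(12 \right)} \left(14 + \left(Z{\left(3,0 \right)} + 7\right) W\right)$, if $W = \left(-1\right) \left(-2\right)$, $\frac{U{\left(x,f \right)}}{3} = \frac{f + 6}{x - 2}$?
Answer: $\frac{52}{7} \approx 7.4286$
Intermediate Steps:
$U{\left(x,f \right)} = \frac{3 \left(6 + f\right)}{-2 + x}$ ($U{\left(x,f \right)} = 3 \frac{f + 6}{x - 2} = 3 \frac{6 + f}{-2 + x} = \frac{3 \left(6 + f\right)}{-2 + x}$)
$y{\left(Y \right)} = \frac{1}{7}$
$Z{\left(n,g \right)} = - 2 n - \frac{6 \left(6 + g\right)}{-2 + g}$ ($Z{\left(n,g \right)} = - 2 \left(\frac{3 \left(6 + g\right)}{-2 + g} + n\right) = - 2 \left(n + \frac{3 \left(6 + g\right)}{-2 + g}\right) = - 2 n - \frac{6 \left(6 + g\right)}{-2 + g}$)
$W = 2$
$y{\left(12 \right)} \left(14 + \left(Z{\left(3,0 \right)} + 7\right) W\right) = \frac{14 + \left(\frac{2 \left(-18 - 0 - 3 \left(-2 + 0\right)\right)}{-2 + 0} + 7\right) 2}{7} = \frac{14 + \left(\frac{2 \left(-18 + 0 - 3 \left(-2\right)\right)}{-2} + 7\right) 2}{7} = \frac{14 + \left(2 \left(- \frac{1}{2}\right) \left(-18 + 0 + 6\right) + 7\right) 2}{7} = \frac{14 + \left(2 \left(- \frac{1}{2}\right) \left(-12\right) + 7\right) 2}{7} = \frac{14 + \left(12 + 7\right) 2}{7} = \frac{14 + 19 \cdot 2}{7} = \frac{14 + 38}{7} = \frac{1}{7} \cdot 52 = \frac{52}{7}$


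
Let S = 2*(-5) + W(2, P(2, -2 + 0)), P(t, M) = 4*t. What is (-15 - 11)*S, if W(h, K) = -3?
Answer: 338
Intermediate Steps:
S = -13 (S = 2*(-5) - 3 = -10 - 3 = -13)
(-15 - 11)*S = (-15 - 11)*(-13) = -26*(-13) = 338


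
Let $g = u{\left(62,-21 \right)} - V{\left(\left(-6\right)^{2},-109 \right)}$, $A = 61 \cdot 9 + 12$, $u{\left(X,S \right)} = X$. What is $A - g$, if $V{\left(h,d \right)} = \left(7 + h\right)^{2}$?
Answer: $2348$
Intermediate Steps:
$A = 561$ ($A = 549 + 12 = 561$)
$g = -1787$ ($g = 62 - \left(7 + \left(-6\right)^{2}\right)^{2} = 62 - \left(7 + 36\right)^{2} = 62 - 43^{2} = 62 - 1849 = -1787$)
$A - g = 561 - -1787 = 561 + 1787 = 2348$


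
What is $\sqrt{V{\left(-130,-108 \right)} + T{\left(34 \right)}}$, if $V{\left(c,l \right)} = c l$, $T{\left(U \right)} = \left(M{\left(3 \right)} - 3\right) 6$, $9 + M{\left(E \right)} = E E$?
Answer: $3 \sqrt{1558} \approx 118.41$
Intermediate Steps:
$M{\left(E \right)} = -9 + E^{2}$ ($M{\left(E \right)} = -9 + E E = -9 + E^{2}$)
$T{\left(U \right)} = -18$ ($T{\left(U \right)} = \left(\left(-9 + 3^{2}\right) - 3\right) 6 = \left(\left(-9 + 9\right) - 3\right) 6 = \left(0 - 3\right) 6 = \left(-3\right) 6 = -18$)
$\sqrt{V{\left(-130,-108 \right)} + T{\left(34 \right)}} = \sqrt{\left(-130\right) \left(-108\right) - 18} = \sqrt{14040 - 18} = \sqrt{14022} = 3 \sqrt{1558}$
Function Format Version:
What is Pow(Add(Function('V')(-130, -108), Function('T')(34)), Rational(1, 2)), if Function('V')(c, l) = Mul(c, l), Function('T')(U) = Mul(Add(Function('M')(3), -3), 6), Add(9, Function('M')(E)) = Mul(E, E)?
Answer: Mul(3, Pow(1558, Rational(1, 2))) ≈ 118.41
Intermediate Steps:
Function('M')(E) = Add(-9, Pow(E, 2)) (Function('M')(E) = Add(-9, Mul(E, E)) = Add(-9, Pow(E, 2)))
Function('T')(U) = -18 (Function('T')(U) = Mul(Add(Add(-9, Pow(3, 2)), -3), 6) = Mul(Add(Add(-9, 9), -3), 6) = Mul(Add(0, -3), 6) = Mul(-3, 6) = -18)
Pow(Add(Function('V')(-130, -108), Function('T')(34)), Rational(1, 2)) = Pow(Add(Mul(-130, -108), -18), Rational(1, 2)) = Pow(Add(14040, -18), Rational(1, 2)) = Pow(14022, Rational(1, 2)) = Mul(3, Pow(1558, Rational(1, 2)))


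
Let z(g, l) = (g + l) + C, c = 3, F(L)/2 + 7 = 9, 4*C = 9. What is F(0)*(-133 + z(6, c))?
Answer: -487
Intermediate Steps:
C = 9/4 (C = (1/4)*9 = 9/4 ≈ 2.2500)
F(L) = 4 (F(L) = -14 + 2*9 = -14 + 18 = 4)
z(g, l) = 9/4 + g + l (z(g, l) = (g + l) + 9/4 = 9/4 + g + l)
F(0)*(-133 + z(6, c)) = 4*(-133 + (9/4 + 6 + 3)) = 4*(-133 + 45/4) = 4*(-487/4) = -487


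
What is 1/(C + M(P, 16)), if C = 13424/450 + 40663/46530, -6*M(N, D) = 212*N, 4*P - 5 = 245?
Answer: -232650/506625227 ≈ -0.00045922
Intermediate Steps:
P = 125/2 (P = 5/4 + (¼)*245 = 5/4 + 245/4 = 125/2 ≈ 62.500)
M(N, D) = -106*N/3
C = 7143523/232650 (C = 13424*(1/450) + 40663*(1/46530) = 6712/225 + 40663/46530 = 7143523/232650 ≈ 30.705)
1/(C + M(P, 16)) = 1/(7143523/232650 - 106/3*125/2) = 1/(7143523/232650 - 6625/3) = 1/(-506625227/232650) = -232650/506625227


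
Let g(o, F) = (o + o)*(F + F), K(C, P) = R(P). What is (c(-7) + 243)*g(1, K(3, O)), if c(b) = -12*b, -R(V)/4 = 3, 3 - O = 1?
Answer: -15696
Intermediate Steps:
O = 2 (O = 3 - 1*1 = 3 - 1 = 2)
R(V) = -12 (R(V) = -4*3 = -12)
K(C, P) = -12
g(o, F) = 4*F*o (g(o, F) = (2*o)*(2*F) = 4*F*o)
(c(-7) + 243)*g(1, K(3, O)) = (-12*(-7) + 243)*(4*(-12)*1) = (84 + 243)*(-48) = 327*(-48) = -15696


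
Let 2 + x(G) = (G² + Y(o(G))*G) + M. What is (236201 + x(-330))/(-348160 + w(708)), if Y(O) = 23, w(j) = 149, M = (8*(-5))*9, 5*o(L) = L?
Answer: -337149/348011 ≈ -0.96879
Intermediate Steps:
o(L) = L/5
M = -360 (M = -40*9 = -360)
x(G) = -362 + G² + 23*G (x(G) = -2 + ((G² + 23*G) - 360) = -2 + (-360 + G² + 23*G) = -362 + G² + 23*G)
(236201 + x(-330))/(-348160 + w(708)) = (236201 + (-362 + (-330)² + 23*(-330)))/(-348160 + 149) = (236201 + (-362 + 108900 - 7590))/(-348011) = (236201 + 100948)*(-1/348011) = 337149*(-1/348011) = -337149/348011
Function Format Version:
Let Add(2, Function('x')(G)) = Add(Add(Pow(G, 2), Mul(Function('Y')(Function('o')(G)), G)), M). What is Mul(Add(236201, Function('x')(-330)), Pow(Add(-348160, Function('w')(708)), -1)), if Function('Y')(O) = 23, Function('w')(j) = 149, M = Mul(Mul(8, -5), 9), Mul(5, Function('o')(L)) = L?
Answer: Rational(-337149, 348011) ≈ -0.96879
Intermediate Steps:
Function('o')(L) = Mul(Rational(1, 5), L)
M = -360 (M = Mul(-40, 9) = -360)
Function('x')(G) = Add(-362, Pow(G, 2), Mul(23, G)) (Function('x')(G) = Add(-2, Add(Add(Pow(G, 2), Mul(23, G)), -360)) = Add(-2, Add(-360, Pow(G, 2), Mul(23, G))) = Add(-362, Pow(G, 2), Mul(23, G)))
Mul(Add(236201, Function('x')(-330)), Pow(Add(-348160, Function('w')(708)), -1)) = Mul(Add(236201, Add(-362, Pow(-330, 2), Mul(23, -330))), Pow(Add(-348160, 149), -1)) = Mul(Add(236201, Add(-362, 108900, -7590)), Pow(-348011, -1)) = Mul(Add(236201, 100948), Rational(-1, 348011)) = Mul(337149, Rational(-1, 348011)) = Rational(-337149, 348011)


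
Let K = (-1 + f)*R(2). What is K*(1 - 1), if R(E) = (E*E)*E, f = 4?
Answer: 0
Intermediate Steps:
R(E) = E³ (R(E) = E²*E = E³)
K = 24 (K = (-1 + 4)*2³ = 3*8 = 24)
K*(1 - 1) = 24*(1 - 1) = 24*0 = 0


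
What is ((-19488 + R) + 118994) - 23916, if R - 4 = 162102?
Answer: 237696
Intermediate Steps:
R = 162106 (R = 4 + 162102 = 162106)
((-19488 + R) + 118994) - 23916 = ((-19488 + 162106) + 118994) - 23916 = (142618 + 118994) - 23916 = 261612 - 23916 = 237696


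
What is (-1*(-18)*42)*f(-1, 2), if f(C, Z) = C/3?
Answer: -252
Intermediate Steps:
f(C, Z) = C/3 (f(C, Z) = C*(⅓) = C/3)
(-1*(-18)*42)*f(-1, 2) = (-1*(-18)*42)*((⅓)*(-1)) = (18*42)*(-⅓) = 756*(-⅓) = -252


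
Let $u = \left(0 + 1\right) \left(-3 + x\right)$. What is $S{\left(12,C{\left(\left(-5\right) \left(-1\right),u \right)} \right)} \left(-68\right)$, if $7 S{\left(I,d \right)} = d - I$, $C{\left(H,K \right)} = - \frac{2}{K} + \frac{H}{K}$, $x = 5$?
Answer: $102$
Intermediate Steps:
$u = 2$ ($u = \left(0 + 1\right) \left(-3 + 5\right) = 1 \cdot 2 = 2$)
$S{\left(I,d \right)} = - \frac{I}{7} + \frac{d}{7}$ ($S{\left(I,d \right)} = \frac{d - I}{7} = - \frac{I}{7} + \frac{d}{7}$)
$S{\left(12,C{\left(\left(-5\right) \left(-1\right),u \right)} \right)} \left(-68\right) = \left(\left(- \frac{1}{7}\right) 12 + \frac{\frac{1}{2} \left(-2 - -5\right)}{7}\right) \left(-68\right) = \left(- \frac{12}{7} + \frac{\frac{1}{2} \left(-2 + 5\right)}{7}\right) \left(-68\right) = \left(- \frac{12}{7} + \frac{\frac{1}{2} \cdot 3}{7}\right) \left(-68\right) = \left(- \frac{12}{7} + \frac{1}{7} \cdot \frac{3}{2}\right) \left(-68\right) = \left(- \frac{12}{7} + \frac{3}{14}\right) \left(-68\right) = \left(- \frac{3}{2}\right) \left(-68\right) = 102$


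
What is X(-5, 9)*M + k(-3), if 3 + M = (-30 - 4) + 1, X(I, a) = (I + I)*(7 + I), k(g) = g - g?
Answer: 720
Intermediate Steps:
k(g) = 0
X(I, a) = 2*I*(7 + I) (X(I, a) = (2*I)*(7 + I) = 2*I*(7 + I))
M = -36 (M = -3 + ((-30 - 4) + 1) = -3 + (-34 + 1) = -3 - 33 = -36)
X(-5, 9)*M + k(-3) = (2*(-5)*(7 - 5))*(-36) + 0 = (2*(-5)*2)*(-36) + 0 = -20*(-36) + 0 = 720 + 0 = 720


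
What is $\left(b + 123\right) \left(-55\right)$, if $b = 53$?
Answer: $-9680$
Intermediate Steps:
$\left(b + 123\right) \left(-55\right) = \left(53 + 123\right) \left(-55\right) = 176 \left(-55\right) = -9680$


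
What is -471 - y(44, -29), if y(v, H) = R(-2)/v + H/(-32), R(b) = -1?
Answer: -166103/352 ≈ -471.88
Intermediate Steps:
y(v, H) = -1/v - H/32 (y(v, H) = -1/v + H/(-32) = -1/v + H*(-1/32) = -1/v - H/32)
-471 - y(44, -29) = -471 - (-1/44 - 1/32*(-29)) = -471 - (-1*1/44 + 29/32) = -471 - (-1/44 + 29/32) = -471 - 1*311/352 = -471 - 311/352 = -166103/352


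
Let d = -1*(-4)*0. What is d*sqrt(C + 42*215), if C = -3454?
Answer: 0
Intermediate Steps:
d = 0 (d = 4*0 = 0)
d*sqrt(C + 42*215) = 0*sqrt(-3454 + 42*215) = 0*sqrt(-3454 + 9030) = 0*sqrt(5576) = 0*(2*sqrt(1394)) = 0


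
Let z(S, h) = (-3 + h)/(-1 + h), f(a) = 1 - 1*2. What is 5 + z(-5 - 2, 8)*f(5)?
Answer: 30/7 ≈ 4.2857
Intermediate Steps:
f(a) = -1 (f(a) = 1 - 2 = -1)
z(S, h) = (-3 + h)/(-1 + h)
5 + z(-5 - 2, 8)*f(5) = 5 + ((-3 + 8)/(-1 + 8))*(-1) = 5 + (5/7)*(-1) = 5 - 5/7 = 30/7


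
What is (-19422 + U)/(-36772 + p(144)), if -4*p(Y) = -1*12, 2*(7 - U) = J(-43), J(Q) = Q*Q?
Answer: 40679/73538 ≈ 0.55317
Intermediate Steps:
J(Q) = Q²
U = -1835/2 (U = 7 - ½*(-43)² = 7 - ½*1849 = 7 - 1849/2 = -1835/2 ≈ -917.50)
p(Y) = 3 (p(Y) = -(-1)*12/4 = -¼*(-12) = 3)
(-19422 + U)/(-36772 + p(144)) = (-19422 - 1835/2)/(-36772 + 3) = -40679/2/(-36769) = -40679/2*(-1/36769) = 40679/73538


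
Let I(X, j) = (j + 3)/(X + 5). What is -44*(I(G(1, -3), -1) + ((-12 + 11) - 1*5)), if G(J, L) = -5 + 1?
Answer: 176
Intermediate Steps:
G(J, L) = -4
I(X, j) = (3 + j)/(5 + X)
-44*(I(G(1, -3), -1) + ((-12 + 11) - 1*5)) = -44*((3 - 1)/(5 - 4) + ((-12 + 11) - 1*5)) = -44*(2/1 + (-1 - 5)) = -44*(1*2 - 6) = -44*(2 - 6) = -44*(-4) = 176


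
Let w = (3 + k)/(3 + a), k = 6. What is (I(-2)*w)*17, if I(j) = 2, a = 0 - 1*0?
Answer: 102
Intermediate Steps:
a = 0 (a = 0 + 0 = 0)
w = 3 (w = (3 + 6)/(3 + 0) = 9/3 = 9*(1/3) = 3)
(I(-2)*w)*17 = (2*3)*17 = 6*17 = 102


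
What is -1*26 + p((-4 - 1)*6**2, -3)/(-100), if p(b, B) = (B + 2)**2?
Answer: -2601/100 ≈ -26.010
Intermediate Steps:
p(b, B) = (2 + B)**2
-1*26 + p((-4 - 1)*6**2, -3)/(-100) = -1*26 + (2 - 3)**2/(-100) = -26 - 1/100*(-1)**2 = -26 - 1/100*1 = -26 - 1/100 = -2601/100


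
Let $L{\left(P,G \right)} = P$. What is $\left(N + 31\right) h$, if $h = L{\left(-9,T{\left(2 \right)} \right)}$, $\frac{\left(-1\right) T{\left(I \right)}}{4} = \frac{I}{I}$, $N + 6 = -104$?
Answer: $711$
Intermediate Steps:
$N = -110$ ($N = -6 - 104 = -110$)
$T{\left(I \right)} = -4$ ($T{\left(I \right)} = - 4 \frac{I}{I} = \left(-4\right) 1 = -4$)
$h = -9$
$\left(N + 31\right) h = \left(-110 + 31\right) \left(-9\right) = \left(-79\right) \left(-9\right) = 711$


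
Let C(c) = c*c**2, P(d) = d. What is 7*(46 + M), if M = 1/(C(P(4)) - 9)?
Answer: 17717/55 ≈ 322.13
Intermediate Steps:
C(c) = c**3
M = 1/55 (M = 1/(4**3 - 9) = 1/(64 - 9) = 1/55 ≈ 0.018182)
7*(46 + M) = 7*(46 + 1/55) = 7*(2531/55) = 17717/55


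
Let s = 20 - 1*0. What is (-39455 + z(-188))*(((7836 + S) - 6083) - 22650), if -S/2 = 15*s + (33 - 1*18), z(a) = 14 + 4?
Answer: 848960299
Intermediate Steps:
s = 20 (s = 20 + 0 = 20)
z(a) = 18
S = -630 (S = -2*(15*20 + (33 - 1*18)) = -2*(300 + (33 - 18)) = -2*(300 + 15) = -2*315 = -630)
(-39455 + z(-188))*(((7836 + S) - 6083) - 22650) = (-39455 + 18)*(((7836 - 630) - 6083) - 22650) = -39437*((7206 - 6083) - 22650) = -39437*(1123 - 22650) = -39437*(-21527) = 848960299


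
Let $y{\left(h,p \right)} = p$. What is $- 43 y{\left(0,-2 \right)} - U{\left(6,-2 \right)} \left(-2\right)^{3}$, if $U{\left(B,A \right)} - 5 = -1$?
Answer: $2752$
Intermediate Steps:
$U{\left(B,A \right)} = 4$ ($U{\left(B,A \right)} = 5 - 1 = 4$)
$- 43 y{\left(0,-2 \right)} - U{\left(6,-2 \right)} \left(-2\right)^{3} = \left(-43\right) \left(-2\right) \left(-1\right) 4 \left(-2\right)^{3} = 86 \left(\left(-4\right) \left(-8\right)\right) = 86 \cdot 32 = 2752$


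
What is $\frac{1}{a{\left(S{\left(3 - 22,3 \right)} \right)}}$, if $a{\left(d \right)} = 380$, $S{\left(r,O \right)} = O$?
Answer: $\frac{1}{380} \approx 0.0026316$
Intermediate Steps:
$\frac{1}{a{\left(S{\left(3 - 22,3 \right)} \right)}} = \frac{1}{380}$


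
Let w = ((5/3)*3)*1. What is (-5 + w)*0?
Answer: 0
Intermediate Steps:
w = 5 (w = ((5*(⅓))*3)*1 = ((5/3)*3)*1 = 5*1 = 5)
(-5 + w)*0 = (-5 + 5)*0 = 0*0 = 0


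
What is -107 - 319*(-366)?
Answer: 116647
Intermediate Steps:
-107 - 319*(-366) = -107 + 116754 = 116647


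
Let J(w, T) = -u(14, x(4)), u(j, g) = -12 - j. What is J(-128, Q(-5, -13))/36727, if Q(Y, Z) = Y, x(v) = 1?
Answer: 26/36727 ≈ 0.00070793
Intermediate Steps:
J(w, T) = 26 (J(w, T) = -(-12 - 1*14) = -(-12 - 14) = -1*(-26) = 26)
J(-128, Q(-5, -13))/36727 = 26/36727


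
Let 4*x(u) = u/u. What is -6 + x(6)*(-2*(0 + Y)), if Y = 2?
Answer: -7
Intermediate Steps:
x(u) = ¼ (x(u) = (u/u)/4 = (¼)*1 = ¼)
-6 + x(6)*(-2*(0 + Y)) = -6 + (-2*(0 + 2))/4 = -6 + (-2*2)/4 = -6 + (¼)*(-4) = -6 - 1 = -7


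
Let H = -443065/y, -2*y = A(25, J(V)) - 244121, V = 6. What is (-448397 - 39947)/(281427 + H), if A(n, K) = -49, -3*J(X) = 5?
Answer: -5961947724/3435757223 ≈ -1.7353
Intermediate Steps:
J(X) = -5/3 (J(X) = -⅓*5 = -5/3)
y = 122085 (y = -(-49 - 244121)/2 = -½*(-244170) = 122085)
H = -88613/24417 (H = -443065/122085 = -443065*1/122085 = -88613/24417 ≈ -3.6292)
(-448397 - 39947)/(281427 + H) = (-448397 - 39947)/(281427 - 88613/24417) = -488344/6871514446/24417 = -488344*24417/6871514446 = -5961947724/3435757223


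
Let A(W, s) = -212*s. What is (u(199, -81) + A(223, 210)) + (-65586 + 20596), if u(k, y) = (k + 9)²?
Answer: -46246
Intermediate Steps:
u(k, y) = (9 + k)²
(u(199, -81) + A(223, 210)) + (-65586 + 20596) = ((9 + 199)² - 212*210) + (-65586 + 20596) = (208² - 44520) - 44990 = (43264 - 44520) - 44990 = -1256 - 44990 = -46246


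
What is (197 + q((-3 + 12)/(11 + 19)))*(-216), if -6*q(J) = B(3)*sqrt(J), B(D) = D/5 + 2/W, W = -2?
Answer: -42552 - 36*sqrt(30)/25 ≈ -42560.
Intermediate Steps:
B(D) = -1 + D/5 (B(D) = D/5 + 2/(-2) = D*(1/5) + 2*(-1/2) = D/5 - 1 = -1 + D/5)
q(J) = sqrt(J)/15 (q(J) = -(-1 + (1/5)*3)*sqrt(J)/6 = -(-1 + 3/5)*sqrt(J)/6 = -(-1)*sqrt(J)/15 = sqrt(J)/15)
(197 + q((-3 + 12)/(11 + 19)))*(-216) = (197 + sqrt((-3 + 12)/(11 + 19))/15)*(-216) = (197 + sqrt(9/30)/15)*(-216) = (197 + sqrt(9*(1/30))/15)*(-216) = (197 + sqrt(3/10)/15)*(-216) = (197 + (sqrt(30)/10)/15)*(-216) = (197 + sqrt(30)/150)*(-216) = -42552 - 36*sqrt(30)/25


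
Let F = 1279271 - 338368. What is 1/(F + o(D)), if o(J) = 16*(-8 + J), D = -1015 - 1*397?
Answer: 1/918183 ≈ 1.0891e-6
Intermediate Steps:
D = -1412 (D = -1015 - 397 = -1412)
F = 940903
o(J) = -128 + 16*J
1/(F + o(D)) = 1/(940903 + (-128 + 16*(-1412))) = 1/(940903 + (-128 - 22592)) = 1/(940903 - 22720) = 1/918183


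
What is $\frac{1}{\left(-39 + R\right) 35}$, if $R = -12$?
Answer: $- \frac{1}{1785} \approx -0.00056022$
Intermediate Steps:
$\frac{1}{\left(-39 + R\right) 35} = \frac{1}{\left(-39 - 12\right) 35} = \frac{1}{\left(-51\right) 35} = \frac{1}{-1785} = - \frac{1}{1785}$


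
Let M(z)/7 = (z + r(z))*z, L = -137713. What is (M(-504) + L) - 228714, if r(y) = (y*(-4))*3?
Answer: -19925659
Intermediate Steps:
r(y) = -12*y (r(y) = -4*y*3 = -12*y)
M(z) = -77*z² (M(z) = 7*((z - 12*z)*z) = 7*((-11*z)*z) = 7*(-11*z²) = -77*z²)
(M(-504) + L) - 228714 = (-77*(-504)² - 137713) - 228714 = (-77*254016 - 137713) - 228714 = (-19559232 - 137713) - 228714 = -19696945 - 228714 = -19925659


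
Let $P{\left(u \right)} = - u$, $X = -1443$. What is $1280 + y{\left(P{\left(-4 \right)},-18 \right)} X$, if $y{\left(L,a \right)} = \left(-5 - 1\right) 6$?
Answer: $53228$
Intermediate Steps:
$y{\left(L,a \right)} = -36$ ($y{\left(L,a \right)} = \left(-6\right) 6 = -36$)
$1280 + y{\left(P{\left(-4 \right)},-18 \right)} X = 1280 - -51948 = 1280 + 51948 = 53228$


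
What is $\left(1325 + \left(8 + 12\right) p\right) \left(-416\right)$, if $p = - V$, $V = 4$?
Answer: $-517920$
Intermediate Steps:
$p = -4$ ($p = \left(-1\right) 4 = -4$)
$\left(1325 + \left(8 + 12\right) p\right) \left(-416\right) = \left(1325 + \left(8 + 12\right) \left(-4\right)\right) \left(-416\right) = \left(1325 + 20 \left(-4\right)\right) \left(-416\right) = \left(1325 - 80\right) \left(-416\right) = 1245 \left(-416\right) = -517920$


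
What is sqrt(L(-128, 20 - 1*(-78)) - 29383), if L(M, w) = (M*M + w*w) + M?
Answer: I*sqrt(3523) ≈ 59.355*I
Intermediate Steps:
L(M, w) = M + M**2 + w**2 (L(M, w) = (M**2 + w**2) + M = M + M**2 + w**2)
sqrt(L(-128, 20 - 1*(-78)) - 29383) = sqrt((-128 + (-128)**2 + (20 - 1*(-78))**2) - 29383) = sqrt((-128 + 16384 + (20 + 78)**2) - 29383) = sqrt((-128 + 16384 + 98**2) - 29383) = sqrt((-128 + 16384 + 9604) - 29383) = sqrt(25860 - 29383) = sqrt(-3523) = I*sqrt(3523)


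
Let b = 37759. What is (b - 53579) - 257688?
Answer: -273508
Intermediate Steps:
(b - 53579) - 257688 = (37759 - 53579) - 257688 = -15820 - 257688 = -273508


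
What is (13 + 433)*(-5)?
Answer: -2230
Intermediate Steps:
(13 + 433)*(-5) = 446*(-5) = -2230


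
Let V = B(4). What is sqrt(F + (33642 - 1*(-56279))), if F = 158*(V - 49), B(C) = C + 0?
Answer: sqrt(82811) ≈ 287.77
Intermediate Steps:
B(C) = C
V = 4
F = -7110 (F = 158*(4 - 49) = 158*(-45) = -7110)
sqrt(F + (33642 - 1*(-56279))) = sqrt(-7110 + (33642 - 1*(-56279))) = sqrt(-7110 + (33642 + 56279)) = sqrt(-7110 + 89921) = sqrt(82811)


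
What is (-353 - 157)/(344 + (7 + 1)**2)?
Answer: -5/4 ≈ -1.2500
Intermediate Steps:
(-353 - 157)/(344 + (7 + 1)**2) = -510/(344 + 8**2) = -510/(344 + 64) = -510/408 = -510*1/408 = -5/4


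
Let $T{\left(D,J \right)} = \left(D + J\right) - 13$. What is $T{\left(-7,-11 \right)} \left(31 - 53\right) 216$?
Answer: $147312$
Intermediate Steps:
$T{\left(D,J \right)} = -13 + D + J$
$T{\left(-7,-11 \right)} \left(31 - 53\right) 216 = \left(-13 - 7 - 11\right) \left(31 - 53\right) 216 = - 31 \left(31 - 53\right) 216 = \left(-31\right) \left(-22\right) 216 = 682 \cdot 216 = 147312$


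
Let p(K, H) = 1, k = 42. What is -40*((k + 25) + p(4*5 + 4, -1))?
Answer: -2720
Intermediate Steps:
-40*((k + 25) + p(4*5 + 4, -1)) = -40*((42 + 25) + 1) = -40*(67 + 1) = -40*68 = -2720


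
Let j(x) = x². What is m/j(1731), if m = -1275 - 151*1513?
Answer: -229738/2996361 ≈ -0.076672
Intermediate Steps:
m = -229738 (m = -1275 - 228463 = -229738)
m/j(1731) = -229738/(1731²) = -229738/2996361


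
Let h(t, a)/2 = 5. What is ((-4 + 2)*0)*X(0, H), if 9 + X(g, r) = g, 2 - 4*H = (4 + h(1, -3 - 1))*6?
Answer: 0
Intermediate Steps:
h(t, a) = 10 (h(t, a) = 2*5 = 10)
H = -41/2 (H = 1/2 - (4 + 10)*6/4 = 1/2 - 7*6/2 = 1/2 - 1/4*84 = 1/2 - 21 = -41/2 ≈ -20.500)
X(g, r) = -9 + g
((-4 + 2)*0)*X(0, H) = ((-4 + 2)*0)*(-9 + 0) = -2*0*(-9) = 0*(-9) = 0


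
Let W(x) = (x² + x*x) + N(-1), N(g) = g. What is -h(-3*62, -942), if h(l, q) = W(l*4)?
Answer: -1107071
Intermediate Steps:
W(x) = -1 + 2*x² (W(x) = (x² + x*x) - 1 = (x² + x²) - 1 = 2*x² - 1 = -1 + 2*x²)
h(l, q) = -1 + 32*l² (h(l, q) = -1 + 2*(l*4)² = -1 + 2*(4*l)² = -1 + 2*(16*l²) = -1 + 32*l²)
-h(-3*62, -942) = -(-1 + 32*(-3*62)²) = -(-1 + 32*(-186)²) = -(-1 + 32*34596) = -(-1 + 1107072) = -1*1107071 = -1107071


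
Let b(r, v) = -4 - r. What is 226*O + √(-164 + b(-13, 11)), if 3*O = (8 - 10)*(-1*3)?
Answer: 452 + I*√155 ≈ 452.0 + 12.45*I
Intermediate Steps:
O = 2 (O = ((8 - 10)*(-1*3))/3 = (-2*(-3))/3 = (⅓)*6 = 2)
226*O + √(-164 + b(-13, 11)) = 226*2 + √(-164 + (-4 - 1*(-13))) = 452 + √(-164 + (-4 + 13)) = 452 + √(-164 + 9) = 452 + √(-155) = 452 + I*√155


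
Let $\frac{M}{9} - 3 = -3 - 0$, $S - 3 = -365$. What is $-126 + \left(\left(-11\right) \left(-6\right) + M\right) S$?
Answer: $-24018$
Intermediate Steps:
$S = -362$ ($S = 3 - 365 = -362$)
$M = 0$ ($M = 27 + 9 \left(-3 - 0\right) = 27 + 9 \left(-3 + 0\right) = 27 + 9 \left(-3\right) = 27 - 27 = 0$)
$-126 + \left(\left(-11\right) \left(-6\right) + M\right) S = -126 + \left(\left(-11\right) \left(-6\right) + 0\right) \left(-362\right) = -126 + \left(66 + 0\right) \left(-362\right) = -126 + 66 \left(-362\right) = -126 - 23892 = -24018$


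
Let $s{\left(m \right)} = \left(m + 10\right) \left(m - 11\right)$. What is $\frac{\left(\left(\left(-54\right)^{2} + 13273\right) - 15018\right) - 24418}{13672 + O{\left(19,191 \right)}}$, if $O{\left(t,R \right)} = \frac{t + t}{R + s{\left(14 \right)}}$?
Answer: $- \frac{873423}{513682} \approx -1.7003$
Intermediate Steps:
$s{\left(m \right)} = \left(-11 + m\right) \left(10 + m\right)$ ($s{\left(m \right)} = \left(10 + m\right) \left(-11 + m\right) = \left(-11 + m\right) \left(10 + m\right)$)
$O{\left(t,R \right)} = \frac{2 t}{72 + R}$ ($O{\left(t,R \right)} = \frac{t + t}{R - \left(124 - 196\right)} = \frac{2 t}{R - -72} = \frac{2 t}{R + 72} = \frac{2 t}{72 + R}$)
$\frac{\left(\left(\left(-54\right)^{2} + 13273\right) - 15018\right) - 24418}{13672 + O{\left(19,191 \right)}} = \frac{\left(\left(\left(-54\right)^{2} + 13273\right) - 15018\right) - 24418}{13672 + 2 \cdot 19 \frac{1}{72 + 191}} = \frac{\left(\left(2916 + 13273\right) - 15018\right) - 24418}{13672 + 2 \cdot 19 \cdot \frac{1}{263}} = \frac{\left(16189 - 15018\right) - 24418}{13672 + 2 \cdot 19 \cdot \frac{1}{263}} = \frac{1171 - 24418}{13672 + \frac{38}{263}} = - \frac{23247}{\frac{3595774}{263}} = \left(-23247\right) \frac{263}{3595774} = - \frac{873423}{513682}$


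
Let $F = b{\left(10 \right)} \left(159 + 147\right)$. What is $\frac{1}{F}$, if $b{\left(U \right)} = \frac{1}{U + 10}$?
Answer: $\frac{10}{153} \approx 0.065359$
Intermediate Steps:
$b{\left(U \right)} = \frac{1}{10 + U}$
$F = \frac{153}{10}$ ($F = \frac{159 + 147}{10 + 10} = \frac{1}{20} \cdot 306 = \frac{153}{10} \approx 15.3$)
$\frac{1}{F} = \frac{1}{\frac{153}{10}} = \frac{10}{153}$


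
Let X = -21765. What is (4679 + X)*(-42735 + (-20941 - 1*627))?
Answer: 1098681058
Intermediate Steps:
(4679 + X)*(-42735 + (-20941 - 1*627)) = (4679 - 21765)*(-42735 + (-20941 - 1*627)) = -17086*(-42735 + (-20941 - 627)) = -17086*(-42735 - 21568) = -17086*(-64303) = 1098681058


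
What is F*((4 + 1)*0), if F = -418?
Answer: 0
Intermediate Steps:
F*((4 + 1)*0) = -418*(4 + 1)*0 = -2090*0 = -418*0 = 0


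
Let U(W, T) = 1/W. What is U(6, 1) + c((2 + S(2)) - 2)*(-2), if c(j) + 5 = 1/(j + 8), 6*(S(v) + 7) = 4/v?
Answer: 26/3 ≈ 8.6667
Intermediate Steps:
S(v) = -7 + 2/(3*v) (S(v) = -7 + (4/v)/6 = -7 + 2/(3*v))
c(j) = -5 + 1/(8 + j) (c(j) = -5 + 1/(j + 8) = -5 + 1/(8 + j))
U(6, 1) + c((2 + S(2)) - 2)*(-2) = 1/6 + ((-39 - 5*((2 + (-7 + (2/3)/2)) - 2))/(8 + ((2 + (-7 + (2/3)/2)) - 2)))*(-2) = 1/6 + ((-39 - 5*((2 + (-7 + (2/3)*(1/2))) - 2))/(8 + ((2 + (-7 + (2/3)*(1/2))) - 2)))*(-2) = 1/6 + ((-39 - 5*((2 + (-7 + 1/3)) - 2))/(8 + ((2 + (-7 + 1/3)) - 2)))*(-2) = 1/6 + ((-39 - 5*((2 - 20/3) - 2))/(8 + ((2 - 20/3) - 2)))*(-2) = 1/6 + ((-39 - 5*(-14/3 - 2))/(8 + (-14/3 - 2)))*(-2) = 1/6 + ((-39 - 5*(-20/3))/(8 - 20/3))*(-2) = 1/6 + ((-39 + 100/3)/(4/3))*(-2) = 1/6 + ((3/4)*(-17/3))*(-2) = 1/6 - 17/4*(-2) = 1/6 + 17/2 = 26/3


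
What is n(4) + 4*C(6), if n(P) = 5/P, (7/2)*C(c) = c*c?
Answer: 1187/28 ≈ 42.393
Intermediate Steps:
C(c) = 2*c**2/7 (C(c) = 2*(c*c)/7 = 2*c**2/7)
n(4) + 4*C(6) = 5/4 + 4*((2/7)*6**2) = 5*(1/4) + 4*((2/7)*36) = 5/4 + 4*(72/7) = 5/4 + 288/7 = 1187/28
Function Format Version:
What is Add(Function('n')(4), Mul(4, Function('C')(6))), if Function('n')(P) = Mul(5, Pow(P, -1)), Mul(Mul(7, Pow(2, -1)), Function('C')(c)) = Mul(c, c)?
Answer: Rational(1187, 28) ≈ 42.393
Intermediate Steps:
Function('C')(c) = Mul(Rational(2, 7), Pow(c, 2)) (Function('C')(c) = Mul(Rational(2, 7), Mul(c, c)) = Mul(Rational(2, 7), Pow(c, 2)))
Add(Function('n')(4), Mul(4, Function('C')(6))) = Add(Mul(5, Pow(4, -1)), Mul(4, Mul(Rational(2, 7), Pow(6, 2)))) = Add(Mul(5, Rational(1, 4)), Mul(4, Mul(Rational(2, 7), 36))) = Add(Rational(5, 4), Mul(4, Rational(72, 7))) = Add(Rational(5, 4), Rational(288, 7)) = Rational(1187, 28)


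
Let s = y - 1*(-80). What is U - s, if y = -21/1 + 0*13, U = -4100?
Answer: -4159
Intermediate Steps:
y = -21 (y = -21*1 + 0 = -21 + 0 = -21)
s = 59 (s = -21 - 1*(-80) = -21 + 80 = 59)
U - s = -4100 - 1*59 = -4100 - 59 = -4159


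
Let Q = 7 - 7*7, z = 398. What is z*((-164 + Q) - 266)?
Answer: -187856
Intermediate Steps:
Q = -42 (Q = 7 - 49 = -42)
z*((-164 + Q) - 266) = 398*((-164 - 42) - 266) = 398*(-206 - 266) = 398*(-472) = -187856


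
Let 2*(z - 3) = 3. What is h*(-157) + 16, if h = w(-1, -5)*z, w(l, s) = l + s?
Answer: 4255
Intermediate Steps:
z = 9/2 (z = 3 + (½)*3 = 3 + 3/2 = 9/2 ≈ 4.5000)
h = -27 (h = (-1 - 5)*(9/2) = -6*9/2 = -27)
h*(-157) + 16 = -27*(-157) + 16 = 4239 + 16 = 4255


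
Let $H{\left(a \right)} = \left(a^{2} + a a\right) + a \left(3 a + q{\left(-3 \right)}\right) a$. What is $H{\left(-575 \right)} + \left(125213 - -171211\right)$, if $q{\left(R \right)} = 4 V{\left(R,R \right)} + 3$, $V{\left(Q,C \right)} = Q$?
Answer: $-572346076$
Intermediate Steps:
$q{\left(R \right)} = 3 + 4 R$ ($q{\left(R \right)} = 4 R + 3 = 3 + 4 R$)
$H{\left(a \right)} = 2 a^{2} + a^{2} \left(-9 + 3 a\right)$ ($H{\left(a \right)} = \left(a^{2} + a a\right) + a \left(3 a + \left(3 + 4 \left(-3\right)\right)\right) a = \left(a^{2} + a^{2}\right) + a \left(3 a + \left(3 - 12\right)\right) a = 2 a^{2} + a \left(3 a - 9\right) a = 2 a^{2} + a \left(-9 + 3 a\right) a = 2 a^{2} + a^{2} \left(-9 + 3 a\right)$)
$H{\left(-575 \right)} + \left(125213 - -171211\right) = \left(-575\right)^{2} \left(-7 + 3 \left(-575\right)\right) + \left(125213 - -171211\right) = 330625 \left(-7 - 1725\right) + \left(125213 + 171211\right) = 330625 \left(-1732\right) + 296424 = -572642500 + 296424 = -572346076$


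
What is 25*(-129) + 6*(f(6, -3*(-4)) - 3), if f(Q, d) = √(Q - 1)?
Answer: -3243 + 6*√5 ≈ -3229.6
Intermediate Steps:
f(Q, d) = √(-1 + Q)
25*(-129) + 6*(f(6, -3*(-4)) - 3) = 25*(-129) + 6*(√(-1 + 6) - 3) = -3225 + 6*(√5 - 3) = -3225 + 6*(-3 + √5) = -3225 + (-18 + 6*√5) = -3243 + 6*√5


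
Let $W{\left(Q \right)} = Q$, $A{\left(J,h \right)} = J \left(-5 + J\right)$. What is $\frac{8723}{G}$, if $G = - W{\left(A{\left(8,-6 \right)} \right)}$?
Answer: $- \frac{8723}{24} \approx -363.46$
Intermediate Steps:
$G = -24$ ($G = - 8 \left(-5 + 8\right) = - 8 \cdot 3 = \left(-1\right) 24 = -24$)
$\frac{8723}{G} = \frac{8723}{-24} = 8723 \left(- \frac{1}{24}\right) = - \frac{8723}{24}$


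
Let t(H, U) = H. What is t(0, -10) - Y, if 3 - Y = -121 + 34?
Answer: -90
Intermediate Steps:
Y = 90 (Y = 3 - (-121 + 34) = 3 - 1*(-87) = 3 + 87 = 90)
t(0, -10) - Y = 0 - 1*90 = 0 - 90 = -90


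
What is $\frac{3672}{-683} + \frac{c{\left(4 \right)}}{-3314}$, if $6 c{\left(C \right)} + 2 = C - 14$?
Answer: $- \frac{6083821}{1131731} \approx -5.3757$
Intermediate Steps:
$c{\left(C \right)} = - \frac{8}{3} + \frac{C}{6}$ ($c{\left(C \right)} = - \frac{1}{3} + \frac{C - 14}{6} = - \frac{1}{3} + \frac{-14 + C}{6} = - \frac{1}{3} + \left(- \frac{7}{3} + \frac{C}{6}\right) = - \frac{8}{3} + \frac{C}{6}$)
$\frac{3672}{-683} + \frac{c{\left(4 \right)}}{-3314} = \frac{3672}{-683} + \frac{- \frac{8}{3} + \frac{1}{6} \cdot 4}{-3314} = 3672 \left(- \frac{1}{683}\right) + \left(- \frac{8}{3} + \frac{2}{3}\right) \left(- \frac{1}{3314}\right) = - \frac{3672}{683} - - \frac{1}{1657} = - \frac{3672}{683} + \frac{1}{1657} = - \frac{6083821}{1131731}$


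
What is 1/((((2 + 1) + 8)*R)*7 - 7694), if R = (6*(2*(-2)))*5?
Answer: -1/16934 ≈ -5.9053e-5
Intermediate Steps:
R = -120 (R = (6*(-4))*5 = -24*5 = -120)
1/((((2 + 1) + 8)*R)*7 - 7694) = 1/((((2 + 1) + 8)*(-120))*7 - 7694) = 1/(((3 + 8)*(-120))*7 - 7694) = 1/((11*(-120))*7 - 7694) = 1/(-1320*7 - 7694) = 1/(-9240 - 7694) = 1/(-16934) = -1/16934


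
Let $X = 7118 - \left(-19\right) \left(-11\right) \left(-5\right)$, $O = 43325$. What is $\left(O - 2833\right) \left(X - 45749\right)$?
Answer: $-1521932312$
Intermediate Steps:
$X = 8163$ ($X = 7118 - 209 \left(-5\right) = 7118 - -1045 = 7118 + 1045 = 8163$)
$\left(O - 2833\right) \left(X - 45749\right) = \left(43325 - 2833\right) \left(8163 - 45749\right) = 40492 \left(-37586\right) = -1521932312$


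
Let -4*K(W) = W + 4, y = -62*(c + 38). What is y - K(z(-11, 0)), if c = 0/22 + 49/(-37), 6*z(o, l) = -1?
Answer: -2018365/888 ≈ -2272.9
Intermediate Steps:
z(o, l) = -⅙ (z(o, l) = (⅙)*(-1) = -⅙)
c = -49/37 (c = 0*(1/22) + 49*(-1/37) = 0 - 49/37 = -49/37 ≈ -1.3243)
y = -84134/37 (y = -62*(-49/37 + 38) = -62*1357/37 = -84134/37 ≈ -2273.9)
K(W) = -1 - W/4 (K(W) = -(W + 4)/4 = -(4 + W)/4 = -1 - W/4)
y - K(z(-11, 0)) = -84134/37 - (-1 - ¼*(-⅙)) = -84134/37 - (-1 + 1/24) = -84134/37 - 1*(-23/24) = -84134/37 + 23/24 = -2018365/888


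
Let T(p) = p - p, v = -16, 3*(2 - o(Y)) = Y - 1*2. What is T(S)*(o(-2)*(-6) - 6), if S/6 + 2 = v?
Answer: 0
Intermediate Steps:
o(Y) = 8/3 - Y/3 (o(Y) = 2 - (Y - 1*2)/3 = 2 - (Y - 2)/3 = 2 - (-2 + Y)/3 = 2 + (⅔ - Y/3) = 8/3 - Y/3)
S = -108 (S = -12 + 6*(-16) = -12 - 96 = -108)
T(p) = 0
T(S)*(o(-2)*(-6) - 6) = 0*((8/3 - ⅓*(-2))*(-6) - 6) = 0*((8/3 + ⅔)*(-6) - 6) = 0*((10/3)*(-6) - 6) = 0*(-20 - 6) = 0*(-26) = 0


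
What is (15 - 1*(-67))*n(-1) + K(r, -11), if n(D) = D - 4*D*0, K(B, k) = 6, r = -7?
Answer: -76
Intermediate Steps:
n(D) = D (n(D) = D + 0 = D)
(15 - 1*(-67))*n(-1) + K(r, -11) = (15 - 1*(-67))*(-1) + 6 = (15 + 67)*(-1) + 6 = 82*(-1) + 6 = -82 + 6 = -76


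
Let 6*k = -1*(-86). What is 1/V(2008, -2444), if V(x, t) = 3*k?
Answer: 1/43 ≈ 0.023256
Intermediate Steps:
k = 43/3 (k = (-1*(-86))/6 = (⅙)*86 = 43/3 ≈ 14.333)
V(x, t) = 43 (V(x, t) = 3*(43/3) = 43)
1/V(2008, -2444) = 1/43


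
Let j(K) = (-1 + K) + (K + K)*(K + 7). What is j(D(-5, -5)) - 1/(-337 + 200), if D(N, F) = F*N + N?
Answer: 150564/137 ≈ 1099.0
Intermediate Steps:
D(N, F) = N + F*N
j(K) = -1 + K + 2*K*(7 + K) (j(K) = (-1 + K) + (2*K)*(7 + K) = (-1 + K) + 2*K*(7 + K) = -1 + K + 2*K*(7 + K))
j(D(-5, -5)) - 1/(-337 + 200) = (-1 + 2*(-5*(1 - 5))**2 + 15*(-5*(1 - 5))) - 1/(-337 + 200) = (-1 + 2*(-5*(-4))**2 + 15*(-5*(-4))) - 1/(-137) = (-1 + 2*20**2 + 15*20) - 1*(-1/137) = (-1 + 2*400 + 300) + 1/137 = (-1 + 800 + 300) + 1/137 = 1099 + 1/137 = 150564/137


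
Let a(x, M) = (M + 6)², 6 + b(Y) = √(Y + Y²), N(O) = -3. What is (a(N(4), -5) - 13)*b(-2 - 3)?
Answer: 72 - 24*√5 ≈ 18.334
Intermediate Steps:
b(Y) = -6 + √(Y + Y²)
a(x, M) = (6 + M)²
(a(N(4), -5) - 13)*b(-2 - 3) = ((6 - 5)² - 13)*(-6 + √((-2 - 3)*(1 + (-2 - 3)))) = (1² - 13)*(-6 + √(-5*(1 - 5))) = (1 - 13)*(-6 + √(-5*(-4))) = -12*(-6 + √20) = -12*(-6 + 2*√5) = 72 - 24*√5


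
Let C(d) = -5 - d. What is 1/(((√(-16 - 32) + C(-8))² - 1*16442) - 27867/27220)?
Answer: -27220*I/(653280*√3 + 448640687*I) ≈ -6.0672e-5 - 1.5302e-7*I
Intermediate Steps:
1/(((√(-16 - 32) + C(-8))² - 1*16442) - 27867/27220) = 1/(((√(-16 - 32) + (-5 - 1*(-8)))² - 1*16442) - 27867/27220) = 1/(((√(-48) + (-5 + 8))² - 16442) - 27867*1/27220) = 1/(((4*I*√3 + 3)² - 16442) - 27867/27220) = 1/(((3 + 4*I*√3)² - 16442) - 27867/27220) = 1/((-16442 + (3 + 4*I*√3)²) - 27867/27220) = 1/(-447579107/27220 + (3 + 4*I*√3)²)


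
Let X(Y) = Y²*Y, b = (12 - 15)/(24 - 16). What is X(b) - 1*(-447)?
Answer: 228837/512 ≈ 446.95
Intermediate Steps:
b = -3/8 ≈ -0.37500
X(Y) = Y³
X(b) - 1*(-447) = (-3/8)³ - 1*(-447) = -27/512 + 447 = 228837/512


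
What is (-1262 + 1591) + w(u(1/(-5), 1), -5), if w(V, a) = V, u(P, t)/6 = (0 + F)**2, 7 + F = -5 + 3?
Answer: 815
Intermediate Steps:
F = -9 (F = -7 + (-5 + 3) = -7 - 2 = -9)
u(P, t) = 486 (u(P, t) = 6*(0 - 9)**2 = 6*(-9)**2 = 6*81 = 486)
(-1262 + 1591) + w(u(1/(-5), 1), -5) = (-1262 + 1591) + 486 = 329 + 486 = 815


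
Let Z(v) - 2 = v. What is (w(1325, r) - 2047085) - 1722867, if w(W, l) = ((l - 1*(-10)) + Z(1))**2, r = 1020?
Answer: -2702863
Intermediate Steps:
Z(v) = 2 + v
w(W, l) = (13 + l)**2 (w(W, l) = ((l - 1*(-10)) + (2 + 1))**2 = ((l + 10) + 3)**2 = ((10 + l) + 3)**2 = (13 + l)**2)
(w(1325, r) - 2047085) - 1722867 = ((13 + 1020)**2 - 2047085) - 1722867 = (1033**2 - 2047085) - 1722867 = (1067089 - 2047085) - 1722867 = -979996 - 1722867 = -2702863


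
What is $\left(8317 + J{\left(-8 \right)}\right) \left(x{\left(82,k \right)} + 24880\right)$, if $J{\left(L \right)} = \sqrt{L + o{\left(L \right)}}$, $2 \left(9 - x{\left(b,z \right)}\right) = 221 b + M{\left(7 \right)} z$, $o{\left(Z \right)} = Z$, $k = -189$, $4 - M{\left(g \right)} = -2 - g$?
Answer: $\frac{283717821}{2} + 68226 i \approx 1.4186 \cdot 10^{8} + 68226.0 i$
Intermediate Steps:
$M{\left(g \right)} = 6 + g$ ($M{\left(g \right)} = 4 - \left(-2 - g\right) = 4 + \left(2 + g\right) = 6 + g$)
$x{\left(b,z \right)} = 9 - \frac{221 b}{2} - \frac{13 z}{2}$ ($x{\left(b,z \right)} = 9 - \frac{221 b + \left(6 + 7\right) z}{2} = 9 - \frac{221 b + 13 z}{2} = 9 - \frac{13 z + 221 b}{2} = 9 - \left(\frac{13 z}{2} + \frac{221 b}{2}\right) = 9 - \frac{221 b}{2} - \frac{13 z}{2}$)
$J{\left(L \right)} = \sqrt{2} \sqrt{L}$ ($J{\left(L \right)} = \sqrt{L + L} = \sqrt{2 L} = \sqrt{2} \sqrt{L}$)
$\left(8317 + J{\left(-8 \right)}\right) \left(x{\left(82,k \right)} + 24880\right) = \left(8317 + \sqrt{2} \sqrt{-8}\right) \left(\left(9 - 9061 - - \frac{2457}{2}\right) + 24880\right) = \left(8317 + \sqrt{2} \cdot 2 i \sqrt{2}\right) \left(\left(9 - 9061 + \frac{2457}{2}\right) + 24880\right) = \left(8317 + 4 i\right) \left(- \frac{15647}{2} + 24880\right) = \left(8317 + 4 i\right) \frac{34113}{2} = \frac{283717821}{2} + 68226 i$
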